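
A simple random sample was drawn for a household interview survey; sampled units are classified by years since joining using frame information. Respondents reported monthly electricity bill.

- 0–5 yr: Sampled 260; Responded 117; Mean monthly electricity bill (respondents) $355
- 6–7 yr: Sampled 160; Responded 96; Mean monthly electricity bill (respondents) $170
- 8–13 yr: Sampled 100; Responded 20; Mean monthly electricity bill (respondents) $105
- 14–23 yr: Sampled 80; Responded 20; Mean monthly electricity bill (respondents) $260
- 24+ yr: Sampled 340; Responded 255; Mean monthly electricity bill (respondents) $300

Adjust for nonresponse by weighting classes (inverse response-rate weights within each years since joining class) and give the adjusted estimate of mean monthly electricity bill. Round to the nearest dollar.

$269

Response rates by class: 0–5 yr 117/260 = 45%, 6–7 yr 96/160 = 60%, 8–13 yr 20/100 = 20%, 14–23 yr 20/80 = 25%, 24+ yr 255/340 = 75%.
Inverse-response-rate weighting restores each class to its sampled count, so class totals weight by n_sampled:
  0–5 yr: 260 × 355 = 92,300
  6–7 yr: 160 × 170 = 27,200
  8–13 yr: 100 × 105 = 10,500
  14–23 yr: 80 × 260 = 20,800
  24+ yr: 340 × 300 = 102,000
Adjusted estimate = 252,800 / 940 = 268.936 → $269.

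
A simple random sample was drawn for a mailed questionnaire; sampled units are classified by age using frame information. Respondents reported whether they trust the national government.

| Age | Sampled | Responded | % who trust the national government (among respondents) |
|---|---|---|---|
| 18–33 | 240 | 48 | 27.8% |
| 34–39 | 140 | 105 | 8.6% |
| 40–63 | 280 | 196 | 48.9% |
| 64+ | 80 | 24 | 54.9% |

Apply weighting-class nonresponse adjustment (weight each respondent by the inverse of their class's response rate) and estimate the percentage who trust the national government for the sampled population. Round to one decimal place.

35.1%

Class response rates: 18–33 48/240 = 20%, 34–39 105/140 = 75%, 40–63 196/280 = 70%, 64+ 24/80 = 30%.
Inverse-response-rate weighting restores each class to its sampled count, so class totals weight by n_sampled:
  18–33: 240 × 27.8 = 6672
  34–39: 140 × 8.6 = 1204
  40–63: 280 × 48.9 = 13,692
  64+: 80 × 54.9 = 4392
Adjusted estimate = 25,960 / 740 = 35.0811 → 35.1%.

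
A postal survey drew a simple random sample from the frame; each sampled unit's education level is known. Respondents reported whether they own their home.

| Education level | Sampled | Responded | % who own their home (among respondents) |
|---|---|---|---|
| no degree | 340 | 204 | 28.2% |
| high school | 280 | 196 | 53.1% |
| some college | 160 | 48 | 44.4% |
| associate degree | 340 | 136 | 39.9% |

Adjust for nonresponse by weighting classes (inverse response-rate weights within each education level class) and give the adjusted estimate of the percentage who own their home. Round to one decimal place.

Class response rates: no degree 204/340 = 60%, high school 196/280 = 70%, some college 48/160 = 30%, associate degree 136/340 = 40%.
Weighting each respondent by the inverse class response rate inflates each class back to its sampled size, so the class weight is n_sampled:
  no degree: 340 × 28.2 = 9588
  high school: 280 × 53.1 = 14,868
  some college: 160 × 44.4 = 7104
  associate degree: 340 × 39.9 = 13,566
Adjusted estimate = 45,126 / 1,120 = 40.2911 → 40.3%.

40.3%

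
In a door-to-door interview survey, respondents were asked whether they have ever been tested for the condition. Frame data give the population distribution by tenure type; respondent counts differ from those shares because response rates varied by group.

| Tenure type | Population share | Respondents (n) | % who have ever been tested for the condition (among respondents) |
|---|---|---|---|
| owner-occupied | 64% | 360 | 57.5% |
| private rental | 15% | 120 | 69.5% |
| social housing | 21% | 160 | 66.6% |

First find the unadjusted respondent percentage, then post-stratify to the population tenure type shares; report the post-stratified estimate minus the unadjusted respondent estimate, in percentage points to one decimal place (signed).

Unadjusted (pooled respondent) estimate weights by respondent counts:
  (360/640)×57.5 + (120/640)×69.5 + (160/640)×66.6 = 62.025%
Post-stratifying to population shares instead:
  0.64×57.5 + 0.15×69.5 + 0.21×66.6 = 61.211%
Difference = 61.211 − 62.025 = -0.814 pp.

-0.8 percentage points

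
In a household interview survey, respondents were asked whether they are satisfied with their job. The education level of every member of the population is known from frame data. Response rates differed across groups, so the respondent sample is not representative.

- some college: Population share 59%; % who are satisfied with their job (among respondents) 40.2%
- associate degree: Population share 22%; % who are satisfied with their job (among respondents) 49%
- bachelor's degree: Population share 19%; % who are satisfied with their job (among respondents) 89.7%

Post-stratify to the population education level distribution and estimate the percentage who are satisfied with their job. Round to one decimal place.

Reweight to the known education level distribution:
  some college: 0.59 × 40.2 = 23.718
  associate degree: 0.22 × 49 = 10.78
  bachelor's degree: 0.19 × 89.7 = 17.043
Post-stratified estimate = 51.541 → 51.5%.

51.5%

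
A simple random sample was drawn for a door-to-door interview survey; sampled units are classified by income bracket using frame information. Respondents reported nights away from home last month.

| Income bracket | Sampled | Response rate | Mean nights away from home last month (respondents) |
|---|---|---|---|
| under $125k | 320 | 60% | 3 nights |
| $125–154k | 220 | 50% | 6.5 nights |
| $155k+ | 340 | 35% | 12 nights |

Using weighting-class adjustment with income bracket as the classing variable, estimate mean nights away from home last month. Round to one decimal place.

7.4

Each respondent's weight = sampled/responded in their class; summing within a class gives n_sampled, so:
  under $125k: 320 × 3 = 960
  $125–154k: 220 × 6.5 = 1430
  $155k+: 340 × 12 = 4080
Adjusted estimate = 6470 / 880 = 7.35227 → 7.4.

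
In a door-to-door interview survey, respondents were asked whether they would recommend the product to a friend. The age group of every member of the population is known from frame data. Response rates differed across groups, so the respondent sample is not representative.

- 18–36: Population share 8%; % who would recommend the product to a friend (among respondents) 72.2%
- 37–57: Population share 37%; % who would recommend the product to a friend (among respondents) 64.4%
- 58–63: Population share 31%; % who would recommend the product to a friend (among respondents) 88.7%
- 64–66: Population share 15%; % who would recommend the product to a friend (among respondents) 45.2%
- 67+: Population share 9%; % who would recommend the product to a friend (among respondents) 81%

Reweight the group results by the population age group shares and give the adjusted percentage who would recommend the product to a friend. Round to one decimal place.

Post-stratification weights by population share, not respondent share:
  18–36: 0.08 × 72.2 = 5.776
  37–57: 0.37 × 64.4 = 23.828
  58–63: 0.31 × 88.7 = 27.497
  64–66: 0.15 × 45.2 = 6.78
  67+: 0.09 × 81 = 7.29
Post-stratified estimate = 71.171 → 71.2%.

71.2%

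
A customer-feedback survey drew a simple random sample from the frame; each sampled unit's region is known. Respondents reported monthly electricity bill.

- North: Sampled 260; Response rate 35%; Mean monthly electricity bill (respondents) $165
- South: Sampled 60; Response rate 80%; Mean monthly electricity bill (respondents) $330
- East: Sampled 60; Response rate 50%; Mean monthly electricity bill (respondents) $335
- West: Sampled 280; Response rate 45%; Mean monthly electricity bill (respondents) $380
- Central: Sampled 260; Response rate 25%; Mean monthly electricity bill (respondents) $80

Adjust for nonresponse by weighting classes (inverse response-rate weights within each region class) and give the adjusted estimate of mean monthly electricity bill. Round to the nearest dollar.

$228

Inverse-response-rate weighting restores each class to its sampled count, so class totals weight by n_sampled:
  North: 260 × 165 = 42,900
  South: 60 × 330 = 19,800
  East: 60 × 335 = 20,100
  West: 280 × 380 = 106,400
  Central: 260 × 80 = 20,800
Adjusted estimate = 210,000 / 920 = 228.261 → $228.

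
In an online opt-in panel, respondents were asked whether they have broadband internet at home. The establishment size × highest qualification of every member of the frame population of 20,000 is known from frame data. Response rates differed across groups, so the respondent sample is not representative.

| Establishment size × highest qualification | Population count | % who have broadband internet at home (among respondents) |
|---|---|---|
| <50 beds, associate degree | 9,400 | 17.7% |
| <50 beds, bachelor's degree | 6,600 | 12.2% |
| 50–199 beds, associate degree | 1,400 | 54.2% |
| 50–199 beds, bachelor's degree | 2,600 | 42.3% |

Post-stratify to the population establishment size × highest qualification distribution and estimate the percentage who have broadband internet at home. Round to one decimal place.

21.6%

Each cell contributes population-share × respondent value:
  <50 beds, associate degree: (9,400/20,000) × 17.7 = 8.319
  <50 beds, bachelor's degree: (6,600/20,000) × 12.2 = 4.026
  50–199 beds, associate degree: (1,400/20,000) × 54.2 = 3.794
  50–199 beds, bachelor's degree: (2,600/20,000) × 42.3 = 5.499
Post-stratified estimate = 21.638 → 21.6%.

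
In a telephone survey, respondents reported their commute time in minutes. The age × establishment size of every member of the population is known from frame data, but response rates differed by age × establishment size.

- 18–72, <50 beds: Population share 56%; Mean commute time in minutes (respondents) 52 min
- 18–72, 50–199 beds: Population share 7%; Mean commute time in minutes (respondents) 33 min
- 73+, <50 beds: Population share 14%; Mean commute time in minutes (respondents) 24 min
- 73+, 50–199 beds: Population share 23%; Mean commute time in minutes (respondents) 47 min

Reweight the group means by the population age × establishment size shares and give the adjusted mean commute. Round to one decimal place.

Each cell contributes population-share × respondent value:
  18–72, <50 beds: 0.56 × 52 = 29.12
  18–72, 50–199 beds: 0.07 × 33 = 2.31
  73+, <50 beds: 0.14 × 24 = 3.36
  73+, 50–199 beds: 0.23 × 47 = 10.81
Post-stratified estimate = 45.6 → 45.6.

45.6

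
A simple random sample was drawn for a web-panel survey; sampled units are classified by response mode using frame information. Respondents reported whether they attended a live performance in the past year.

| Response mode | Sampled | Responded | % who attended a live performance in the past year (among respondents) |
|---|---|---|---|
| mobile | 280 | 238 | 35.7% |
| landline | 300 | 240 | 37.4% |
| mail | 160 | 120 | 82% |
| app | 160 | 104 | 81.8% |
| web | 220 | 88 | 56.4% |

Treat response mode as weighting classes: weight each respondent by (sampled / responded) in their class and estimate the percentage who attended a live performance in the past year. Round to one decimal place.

Class response rates: mobile 238/280 = 85%, landline 240/300 = 80%, mail 120/160 = 75%, app 104/160 = 65%, web 88/220 = 40%.
Inverse-response-rate weighting restores each class to its sampled count, so class totals weight by n_sampled:
  mobile: 280 × 35.7 = 9996
  landline: 300 × 37.4 = 11,220
  mail: 160 × 82 = 13,120
  app: 160 × 81.8 = 13,088
  web: 220 × 56.4 = 12,408
Adjusted estimate = 59,832 / 1,120 = 53.4214 → 53.4%.

53.4%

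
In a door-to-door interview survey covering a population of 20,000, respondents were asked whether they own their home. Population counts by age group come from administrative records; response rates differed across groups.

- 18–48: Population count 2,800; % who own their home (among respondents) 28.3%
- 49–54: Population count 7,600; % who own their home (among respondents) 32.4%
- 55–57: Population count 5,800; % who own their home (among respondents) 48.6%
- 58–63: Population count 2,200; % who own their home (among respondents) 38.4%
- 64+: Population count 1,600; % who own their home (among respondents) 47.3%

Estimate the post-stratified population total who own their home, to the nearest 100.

Estimated count per cell = population count × respondent percentage:
  18–48: 2,800 × 28.3% = 792.4
  49–54: 7,600 × 32.4% = 2462.4
  55–57: 5,800 × 48.6% = 2818.8
  58–63: 2,200 × 38.4% = 844.8
  64+: 1,600 × 47.3% = 756.8
Estimated total = 7675.2 → 7,700.

7,700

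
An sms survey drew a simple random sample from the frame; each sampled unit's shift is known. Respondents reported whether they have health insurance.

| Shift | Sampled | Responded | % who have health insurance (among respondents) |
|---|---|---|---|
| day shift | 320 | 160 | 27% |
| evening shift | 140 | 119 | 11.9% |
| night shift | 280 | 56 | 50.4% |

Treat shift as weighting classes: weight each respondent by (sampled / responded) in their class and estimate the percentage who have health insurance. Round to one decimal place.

Response rates by class: day shift 160/320 = 50%, evening shift 119/140 = 85%, night shift 56/280 = 20%.
Inverse-response-rate weighting restores each class to its sampled count, so class totals weight by n_sampled:
  day shift: 320 × 27 = 8640
  evening shift: 140 × 11.9 = 1666
  night shift: 280 × 50.4 = 14,112
Adjusted estimate = 24,418 / 740 = 32.9973 → 33.0%.

33.0%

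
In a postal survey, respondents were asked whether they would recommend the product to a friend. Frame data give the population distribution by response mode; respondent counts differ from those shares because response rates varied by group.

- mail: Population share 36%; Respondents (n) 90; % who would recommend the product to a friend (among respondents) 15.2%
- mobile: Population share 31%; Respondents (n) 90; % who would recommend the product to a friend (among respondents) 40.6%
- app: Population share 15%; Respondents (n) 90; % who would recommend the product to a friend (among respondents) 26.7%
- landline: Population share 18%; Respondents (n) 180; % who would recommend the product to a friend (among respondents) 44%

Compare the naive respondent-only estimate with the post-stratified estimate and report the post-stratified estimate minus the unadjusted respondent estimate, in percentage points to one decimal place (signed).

Unadjusted (pooled respondent) estimate weights by respondent counts:
  (90/450)×15.2 + (90/450)×40.6 + (90/450)×26.7 + (180/450)×44 = 34.1%
Post-stratified estimate weights by population shares:
  0.36×15.2 + 0.31×40.6 + 0.15×26.7 + 0.18×44 = 29.983%
Difference = 29.983 − 34.1 = -4.117 pp.

-4.1 percentage points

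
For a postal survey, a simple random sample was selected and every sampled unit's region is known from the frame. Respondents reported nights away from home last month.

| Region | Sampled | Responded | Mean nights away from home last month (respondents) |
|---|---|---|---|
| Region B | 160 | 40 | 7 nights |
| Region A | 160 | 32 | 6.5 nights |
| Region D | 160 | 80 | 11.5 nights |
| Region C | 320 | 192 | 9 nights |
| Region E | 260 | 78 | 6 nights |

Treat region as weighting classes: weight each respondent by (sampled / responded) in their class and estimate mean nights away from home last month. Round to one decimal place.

Response rates by class: Region B 40/160 = 25%, Region A 32/160 = 20%, Region D 80/160 = 50%, Region C 192/320 = 60%, Region E 78/260 = 30%.
Each respondent's weight = sampled/responded in their class; summing within a class gives n_sampled, so:
  Region B: 160 × 7 = 1120
  Region A: 160 × 6.5 = 1040
  Region D: 160 × 11.5 = 1840
  Region C: 320 × 9 = 2880
  Region E: 260 × 6 = 1560
Adjusted estimate = 8440 / 1,060 = 7.96226 → 8.0.

8.0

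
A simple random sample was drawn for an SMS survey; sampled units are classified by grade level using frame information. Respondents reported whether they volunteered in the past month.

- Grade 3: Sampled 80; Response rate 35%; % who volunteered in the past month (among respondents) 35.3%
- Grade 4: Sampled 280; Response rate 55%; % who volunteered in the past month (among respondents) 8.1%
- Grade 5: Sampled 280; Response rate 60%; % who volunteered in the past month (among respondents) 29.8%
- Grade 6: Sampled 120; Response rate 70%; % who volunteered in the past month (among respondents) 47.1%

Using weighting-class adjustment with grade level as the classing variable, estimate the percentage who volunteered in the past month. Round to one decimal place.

25.1%

With weight = n_sampled/n_responded per class, the weighted class total is n_sampled:
  Grade 3: 80 × 35.3 = 2824
  Grade 4: 280 × 8.1 = 2268
  Grade 5: 280 × 29.8 = 8344
  Grade 6: 120 × 47.1 = 5652
Adjusted estimate = 19,088 / 760 = 25.1158 → 25.1%.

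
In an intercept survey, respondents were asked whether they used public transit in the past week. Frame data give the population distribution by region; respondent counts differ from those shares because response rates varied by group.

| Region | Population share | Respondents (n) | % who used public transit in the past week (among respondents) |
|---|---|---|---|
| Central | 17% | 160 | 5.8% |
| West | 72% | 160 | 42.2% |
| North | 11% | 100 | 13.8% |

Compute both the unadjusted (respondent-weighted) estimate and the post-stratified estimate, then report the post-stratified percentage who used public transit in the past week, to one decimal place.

Unadjusted (pooled respondent) estimate weights by respondent counts:
  (160/420)×5.8 + (160/420)×42.2 + (100/420)×13.8 = 21.5714%
Post-stratifying to population shares instead:
  0.17×5.8 + 0.72×42.2 + 0.11×13.8 = 32.888%

32.9%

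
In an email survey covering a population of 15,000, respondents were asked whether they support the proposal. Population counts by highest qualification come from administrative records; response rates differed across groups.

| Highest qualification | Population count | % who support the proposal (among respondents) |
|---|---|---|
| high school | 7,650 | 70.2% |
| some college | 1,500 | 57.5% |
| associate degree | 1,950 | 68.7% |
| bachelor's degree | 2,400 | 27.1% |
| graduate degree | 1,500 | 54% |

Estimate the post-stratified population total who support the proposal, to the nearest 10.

9,030

Apply each group's respondent rate to its population count:
  high school: 7,650 × 70.2% = 5370.3
  some college: 1,500 × 57.5% = 862.5
  associate degree: 1,950 × 68.7% = 1339.65
  bachelor's degree: 2,400 × 27.1% = 650.4
  graduate degree: 1,500 × 54% = 810
Estimated total = 9032.85 → 9,030.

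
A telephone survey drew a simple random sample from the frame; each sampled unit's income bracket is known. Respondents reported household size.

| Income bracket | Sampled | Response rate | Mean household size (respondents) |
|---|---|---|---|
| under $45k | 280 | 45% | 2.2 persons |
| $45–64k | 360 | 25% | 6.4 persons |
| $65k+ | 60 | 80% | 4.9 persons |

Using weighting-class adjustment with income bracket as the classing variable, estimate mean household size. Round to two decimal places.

4.59

Weighting each respondent by the inverse class response rate inflates each class back to its sampled size, so the class weight is n_sampled:
  under $45k: 280 × 2.2 = 616
  $45–64k: 360 × 6.4 = 2304
  $65k+: 60 × 4.9 = 294
Adjusted estimate = 3214 / 700 = 4.59143 → 4.59.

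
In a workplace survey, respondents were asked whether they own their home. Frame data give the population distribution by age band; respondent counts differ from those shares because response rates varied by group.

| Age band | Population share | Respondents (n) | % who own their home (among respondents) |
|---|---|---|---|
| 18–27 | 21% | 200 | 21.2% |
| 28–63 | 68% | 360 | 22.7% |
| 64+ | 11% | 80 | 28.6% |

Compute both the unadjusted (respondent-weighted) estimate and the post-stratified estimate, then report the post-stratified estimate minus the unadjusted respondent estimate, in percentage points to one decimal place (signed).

+0.1 percentage points

Naive respondent-only estimate (weights = respondent counts):
  (200/640)×21.2 + (360/640)×22.7 + (80/640)×28.6 = 22.9688%
Reweighting by population age band shares:
  0.21×21.2 + 0.68×22.7 + 0.11×28.6 = 23.034%
Difference = 23.034 − 22.9688 = 0.0652 pp.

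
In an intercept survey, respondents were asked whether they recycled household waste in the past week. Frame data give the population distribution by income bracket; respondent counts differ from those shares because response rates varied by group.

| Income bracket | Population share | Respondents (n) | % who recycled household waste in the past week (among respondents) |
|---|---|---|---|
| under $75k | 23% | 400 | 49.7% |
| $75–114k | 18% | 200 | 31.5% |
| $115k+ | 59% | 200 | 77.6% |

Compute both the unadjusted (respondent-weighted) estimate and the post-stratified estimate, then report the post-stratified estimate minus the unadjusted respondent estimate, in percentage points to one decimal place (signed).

Unadjusted (pooled respondent) estimate weights by respondent counts:
  (400/800)×49.7 + (200/800)×31.5 + (200/800)×77.6 = 52.125%
Post-stratified estimate weights by population shares:
  0.23×49.7 + 0.18×31.5 + 0.59×77.6 = 62.885%
Difference = 62.885 − 52.125 = 10.76 pp.

+10.8 percentage points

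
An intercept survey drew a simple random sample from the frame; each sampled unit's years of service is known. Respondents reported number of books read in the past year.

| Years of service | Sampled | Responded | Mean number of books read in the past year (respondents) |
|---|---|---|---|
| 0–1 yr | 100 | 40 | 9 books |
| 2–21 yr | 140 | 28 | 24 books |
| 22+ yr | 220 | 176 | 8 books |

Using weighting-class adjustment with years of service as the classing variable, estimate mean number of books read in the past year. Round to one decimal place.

13.1

Class response rates: 0–1 yr 40/100 = 40%, 2–21 yr 28/140 = 20%, 22+ yr 176/220 = 80%.
Each respondent's weight = sampled/responded in their class; summing within a class gives n_sampled, so:
  0–1 yr: 100 × 9 = 900
  2–21 yr: 140 × 24 = 3360
  22+ yr: 220 × 8 = 1760
Adjusted estimate = 6020 / 460 = 13.087 → 13.1.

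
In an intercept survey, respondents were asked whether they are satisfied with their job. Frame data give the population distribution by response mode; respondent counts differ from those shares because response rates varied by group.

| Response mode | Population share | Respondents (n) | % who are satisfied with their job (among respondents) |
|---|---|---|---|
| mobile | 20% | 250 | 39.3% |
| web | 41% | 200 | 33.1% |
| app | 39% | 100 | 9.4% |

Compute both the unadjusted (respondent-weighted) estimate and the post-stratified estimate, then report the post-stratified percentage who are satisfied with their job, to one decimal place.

Naive respondent-only estimate (weights = respondent counts):
  (250/550)×39.3 + (200/550)×33.1 + (100/550)×9.4 = 31.6091%
Post-stratified estimate weights by population shares:
  0.2×39.3 + 0.41×33.1 + 0.39×9.4 = 25.097%

25.1%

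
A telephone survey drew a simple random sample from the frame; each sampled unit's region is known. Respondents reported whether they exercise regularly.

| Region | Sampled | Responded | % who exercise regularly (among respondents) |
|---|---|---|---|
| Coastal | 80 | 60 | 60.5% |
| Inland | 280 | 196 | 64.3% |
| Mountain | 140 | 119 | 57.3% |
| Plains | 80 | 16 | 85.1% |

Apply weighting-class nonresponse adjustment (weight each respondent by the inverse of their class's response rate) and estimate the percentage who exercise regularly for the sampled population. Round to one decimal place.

Class response rates: Coastal 60/80 = 75%, Inland 196/280 = 70%, Mountain 119/140 = 85%, Plains 16/80 = 20%.
Inverse-response-rate weighting restores each class to its sampled count, so class totals weight by n_sampled:
  Coastal: 80 × 60.5 = 4840
  Inland: 280 × 64.3 = 18,004
  Mountain: 140 × 57.3 = 8022
  Plains: 80 × 85.1 = 6808
Adjusted estimate = 37,674 / 580 = 64.9552 → 65.0%.

65.0%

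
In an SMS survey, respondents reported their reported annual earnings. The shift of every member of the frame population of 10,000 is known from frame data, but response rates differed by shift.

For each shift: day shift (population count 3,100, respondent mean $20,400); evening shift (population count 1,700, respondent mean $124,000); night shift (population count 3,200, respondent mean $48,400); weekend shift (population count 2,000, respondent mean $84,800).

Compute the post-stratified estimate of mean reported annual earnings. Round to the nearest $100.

Post-stratification weights by population share, not respondent share:
  day shift: (3,100/10,000) × 20,400 = 6324
  evening shift: (1,700/10,000) × 124,000 = 21,080
  night shift: (3,200/10,000) × 48,400 = 15,488
  weekend shift: (2,000/10,000) × 84,800 = 16,960
Post-stratified estimate = 59,852 → $59,900.

$59,900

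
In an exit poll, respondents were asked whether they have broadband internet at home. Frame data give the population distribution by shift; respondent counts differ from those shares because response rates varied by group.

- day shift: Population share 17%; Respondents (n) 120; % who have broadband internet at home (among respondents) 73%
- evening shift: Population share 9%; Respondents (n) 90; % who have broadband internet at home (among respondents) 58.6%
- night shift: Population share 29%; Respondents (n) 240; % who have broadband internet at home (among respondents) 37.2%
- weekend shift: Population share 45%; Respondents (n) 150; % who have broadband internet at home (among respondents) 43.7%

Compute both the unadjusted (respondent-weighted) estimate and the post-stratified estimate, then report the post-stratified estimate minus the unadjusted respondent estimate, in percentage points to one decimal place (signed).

Without adjustment, the pooled respondent share is:
  (120/600)×73 + (90/600)×58.6 + (240/600)×37.2 + (150/600)×43.7 = 49.195%
Post-stratified estimate weights by population shares:
  0.17×73 + 0.09×58.6 + 0.29×37.2 + 0.45×43.7 = 48.137%
Difference = 48.137 − 49.195 = -1.058 pp.

-1.1 percentage points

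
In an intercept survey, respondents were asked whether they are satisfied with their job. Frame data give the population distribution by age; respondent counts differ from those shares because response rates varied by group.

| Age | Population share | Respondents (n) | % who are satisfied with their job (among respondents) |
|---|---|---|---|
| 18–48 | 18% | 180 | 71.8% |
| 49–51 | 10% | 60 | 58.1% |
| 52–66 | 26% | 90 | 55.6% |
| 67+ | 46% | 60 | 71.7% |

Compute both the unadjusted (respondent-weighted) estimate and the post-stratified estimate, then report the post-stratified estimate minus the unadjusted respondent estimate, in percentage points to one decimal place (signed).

Without adjustment, the pooled respondent share is:
  (180/390)×71.8 + (60/390)×58.1 + (90/390)×55.6 + (60/390)×71.7 = 65.9385%
Post-stratified estimate weights by population shares:
  0.18×71.8 + 0.1×58.1 + 0.26×55.6 + 0.46×71.7 = 66.172%
Difference = 66.172 − 65.9385 = 0.2335 pp.

+0.2 percentage points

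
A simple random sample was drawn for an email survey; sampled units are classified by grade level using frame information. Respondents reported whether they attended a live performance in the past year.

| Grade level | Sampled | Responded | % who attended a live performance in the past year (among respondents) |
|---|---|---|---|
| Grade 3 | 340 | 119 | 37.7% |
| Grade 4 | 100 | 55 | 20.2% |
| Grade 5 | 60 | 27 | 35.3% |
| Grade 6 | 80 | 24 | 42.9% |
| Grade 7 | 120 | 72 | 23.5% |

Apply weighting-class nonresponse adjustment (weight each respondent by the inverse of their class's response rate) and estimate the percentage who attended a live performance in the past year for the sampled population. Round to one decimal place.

33.2%

Class response rates: Grade 3 119/340 = 35%, Grade 4 55/100 = 55%, Grade 5 27/60 = 45%, Grade 6 24/80 = 30%, Grade 7 72/120 = 60%.
Each respondent's weight = sampled/responded in their class; summing within a class gives n_sampled, so:
  Grade 3: 340 × 37.7 = 12818
  Grade 4: 100 × 20.2 = 2020
  Grade 5: 60 × 35.3 = 2118
  Grade 6: 80 × 42.9 = 3432
  Grade 7: 120 × 23.5 = 2820
Adjusted estimate = 23,208 / 700 = 33.1543 → 33.2%.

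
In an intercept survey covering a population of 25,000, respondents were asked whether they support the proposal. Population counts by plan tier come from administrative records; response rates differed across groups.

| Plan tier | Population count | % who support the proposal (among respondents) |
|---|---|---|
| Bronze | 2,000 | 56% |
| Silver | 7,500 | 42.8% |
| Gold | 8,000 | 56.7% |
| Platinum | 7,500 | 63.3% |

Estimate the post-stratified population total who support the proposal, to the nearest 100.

13,600

Each cell contributes its population count × the respondent rate:
  Bronze: 2,000 × 56% = 1120
  Silver: 7,500 × 42.8% = 3210
  Gold: 8,000 × 56.7% = 4536
  Platinum: 7,500 × 63.3% = 4747.5
Estimated total = 13613.5 → 13,600.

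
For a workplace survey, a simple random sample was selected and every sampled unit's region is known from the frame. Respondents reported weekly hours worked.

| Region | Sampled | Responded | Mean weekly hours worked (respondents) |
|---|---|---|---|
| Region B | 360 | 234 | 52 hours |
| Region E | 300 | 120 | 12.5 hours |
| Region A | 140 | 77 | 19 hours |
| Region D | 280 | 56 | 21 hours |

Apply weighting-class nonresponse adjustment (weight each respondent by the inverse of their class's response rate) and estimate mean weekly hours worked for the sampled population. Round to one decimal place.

28.7

Response rates by class: Region B 234/360 = 65%, Region E 120/300 = 40%, Region A 77/140 = 55%, Region D 56/280 = 20%.
Inverse-response-rate weighting restores each class to its sampled count, so class totals weight by n_sampled:
  Region B: 360 × 52 = 18,720
  Region E: 300 × 12.5 = 3750
  Region A: 140 × 19 = 2660
  Region D: 280 × 21 = 5880
Adjusted estimate = 31,010 / 1,080 = 28.713 → 28.7.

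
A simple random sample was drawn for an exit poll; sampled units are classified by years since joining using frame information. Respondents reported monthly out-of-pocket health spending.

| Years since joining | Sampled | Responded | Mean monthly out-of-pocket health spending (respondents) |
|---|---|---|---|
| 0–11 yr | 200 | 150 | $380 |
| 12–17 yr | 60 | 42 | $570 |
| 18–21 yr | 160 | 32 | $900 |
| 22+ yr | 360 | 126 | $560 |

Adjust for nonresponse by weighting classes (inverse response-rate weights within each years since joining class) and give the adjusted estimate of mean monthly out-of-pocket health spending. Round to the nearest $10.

$580

Response rates by class: 0–11 yr 150/200 = 75%, 12–17 yr 42/60 = 70%, 18–21 yr 32/160 = 20%, 22+ yr 126/360 = 35%.
Weighting each respondent by the inverse class response rate inflates each class back to its sampled size, so the class weight is n_sampled:
  0–11 yr: 200 × 380 = 76,000
  12–17 yr: 60 × 570 = 34,200
  18–21 yr: 160 × 900 = 144,000
  22+ yr: 360 × 560 = 201,600
Adjusted estimate = 455,800 / 780 = 584.359 → $580.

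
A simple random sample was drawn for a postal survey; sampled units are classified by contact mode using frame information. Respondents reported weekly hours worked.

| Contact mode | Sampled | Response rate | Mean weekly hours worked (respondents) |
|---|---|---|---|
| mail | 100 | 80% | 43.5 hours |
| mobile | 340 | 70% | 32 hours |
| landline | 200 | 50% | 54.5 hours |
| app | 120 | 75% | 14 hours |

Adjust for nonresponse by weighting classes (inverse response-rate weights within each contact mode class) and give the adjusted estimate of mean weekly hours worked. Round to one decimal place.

Inverse-response-rate weighting restores each class to its sampled count, so class totals weight by n_sampled:
  mail: 100 × 43.5 = 4350
  mobile: 340 × 32 = 10,880
  landline: 200 × 54.5 = 10,900
  app: 120 × 14 = 1680
Adjusted estimate = 27,810 / 760 = 36.5921 → 36.6.

36.6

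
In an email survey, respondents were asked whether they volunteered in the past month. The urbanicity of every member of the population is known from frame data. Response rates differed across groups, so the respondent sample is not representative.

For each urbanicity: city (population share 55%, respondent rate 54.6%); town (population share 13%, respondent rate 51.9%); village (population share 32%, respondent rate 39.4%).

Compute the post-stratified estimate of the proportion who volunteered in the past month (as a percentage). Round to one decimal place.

Reweight to the known urbanicity distribution:
  city: 0.55 × 54.6 = 30.03
  town: 0.13 × 51.9 = 6.747
  village: 0.32 × 39.4 = 12.608
Post-stratified estimate = 49.385 → 49.4%.

49.4%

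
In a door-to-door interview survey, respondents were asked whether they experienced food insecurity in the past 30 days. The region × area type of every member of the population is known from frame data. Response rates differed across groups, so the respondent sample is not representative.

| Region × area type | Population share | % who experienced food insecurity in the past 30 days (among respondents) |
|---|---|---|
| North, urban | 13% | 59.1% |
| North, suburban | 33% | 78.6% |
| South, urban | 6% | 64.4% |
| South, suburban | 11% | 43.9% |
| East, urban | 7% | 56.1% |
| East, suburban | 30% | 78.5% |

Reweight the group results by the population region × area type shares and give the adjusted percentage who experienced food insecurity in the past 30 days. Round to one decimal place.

69.8%

Each cell contributes population-share × respondent value:
  North, urban: 0.13 × 59.1 = 7.683
  North, suburban: 0.33 × 78.6 = 25.938
  South, urban: 0.06 × 64.4 = 3.864
  South, suburban: 0.11 × 43.9 = 4.829
  East, urban: 0.07 × 56.1 = 3.927
  East, suburban: 0.3 × 78.5 = 23.55
Post-stratified estimate = 69.791 → 69.8%.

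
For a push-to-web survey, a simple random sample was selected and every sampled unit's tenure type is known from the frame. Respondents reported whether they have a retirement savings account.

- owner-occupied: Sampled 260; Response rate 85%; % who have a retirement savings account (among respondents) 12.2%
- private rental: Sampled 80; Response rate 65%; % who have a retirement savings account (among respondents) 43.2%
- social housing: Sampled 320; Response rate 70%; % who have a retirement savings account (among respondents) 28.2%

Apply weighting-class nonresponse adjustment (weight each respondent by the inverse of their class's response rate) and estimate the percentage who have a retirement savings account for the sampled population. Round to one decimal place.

Inverse-response-rate weighting restores each class to its sampled count, so class totals weight by n_sampled:
  owner-occupied: 260 × 12.2 = 3172
  private rental: 80 × 43.2 = 3456
  social housing: 320 × 28.2 = 9024
Adjusted estimate = 15,652 / 660 = 23.7152 → 23.7%.

23.7%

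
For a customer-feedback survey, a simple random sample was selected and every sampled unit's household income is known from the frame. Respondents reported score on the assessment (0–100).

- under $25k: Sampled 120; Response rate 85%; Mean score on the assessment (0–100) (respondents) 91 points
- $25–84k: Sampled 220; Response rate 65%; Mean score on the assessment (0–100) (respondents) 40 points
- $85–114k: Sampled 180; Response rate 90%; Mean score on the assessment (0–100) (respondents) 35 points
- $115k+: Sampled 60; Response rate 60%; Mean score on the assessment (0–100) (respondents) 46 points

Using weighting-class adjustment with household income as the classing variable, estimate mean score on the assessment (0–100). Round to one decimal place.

Inverse-response-rate weighting restores each class to its sampled count, so class totals weight by n_sampled:
  under $25k: 120 × 91 = 10,920
  $25–84k: 220 × 40 = 8800
  $85–114k: 180 × 35 = 6300
  $115k+: 60 × 46 = 2760
Adjusted estimate = 28,780 / 580 = 49.6207 → 49.6.

49.6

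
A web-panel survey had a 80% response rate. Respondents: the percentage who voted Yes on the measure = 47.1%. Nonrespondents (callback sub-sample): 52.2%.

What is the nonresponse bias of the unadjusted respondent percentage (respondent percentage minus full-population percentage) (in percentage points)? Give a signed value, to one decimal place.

Nonresponse fraction = 1 − 0.8 = 0.2.
Bias = (nonresponse fraction) × (respondent percentage − nonrespondent percentage)
     = 0.2 × (47.1 − 52.2) = 0.2 × -5.1 = -1.02.

-1.0 percentage points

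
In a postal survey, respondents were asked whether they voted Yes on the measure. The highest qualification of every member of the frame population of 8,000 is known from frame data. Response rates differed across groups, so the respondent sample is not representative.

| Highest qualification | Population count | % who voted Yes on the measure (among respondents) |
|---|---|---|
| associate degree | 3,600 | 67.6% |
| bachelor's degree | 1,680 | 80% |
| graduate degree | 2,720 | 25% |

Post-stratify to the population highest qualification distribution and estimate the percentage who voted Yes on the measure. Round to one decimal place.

55.7%

Each cell contributes population-share × respondent value:
  associate degree: (3,600/8,000) × 67.6 = 30.42
  bachelor's degree: (1,680/8,000) × 80 = 16.8
  graduate degree: (2,720/8,000) × 25 = 8.5
Post-stratified estimate = 55.72 → 55.7%.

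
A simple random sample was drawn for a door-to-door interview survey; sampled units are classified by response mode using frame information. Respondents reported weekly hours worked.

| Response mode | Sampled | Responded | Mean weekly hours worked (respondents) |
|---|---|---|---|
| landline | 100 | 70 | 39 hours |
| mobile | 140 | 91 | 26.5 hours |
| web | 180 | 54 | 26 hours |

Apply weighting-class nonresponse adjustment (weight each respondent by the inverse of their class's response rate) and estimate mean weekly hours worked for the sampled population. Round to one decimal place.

Response rates by class: landline 70/100 = 70%, mobile 91/140 = 65%, web 54/180 = 30%.
Each respondent's weight = sampled/responded in their class; summing within a class gives n_sampled, so:
  landline: 100 × 39 = 3900
  mobile: 140 × 26.5 = 3710
  web: 180 × 26 = 4680
Adjusted estimate = 12,290 / 420 = 29.2619 → 29.3.

29.3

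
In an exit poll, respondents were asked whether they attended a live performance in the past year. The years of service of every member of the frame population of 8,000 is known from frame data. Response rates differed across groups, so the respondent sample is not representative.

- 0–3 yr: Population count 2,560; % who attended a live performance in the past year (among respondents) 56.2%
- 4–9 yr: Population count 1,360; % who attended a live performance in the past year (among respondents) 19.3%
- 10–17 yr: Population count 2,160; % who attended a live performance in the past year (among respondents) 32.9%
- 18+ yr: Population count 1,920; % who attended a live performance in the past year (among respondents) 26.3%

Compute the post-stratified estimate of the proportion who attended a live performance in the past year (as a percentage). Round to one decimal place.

36.5%

Weight each group's respondent value by its population share:
  0–3 yr: (2,560/8,000) × 56.2 = 17.984
  4–9 yr: (1,360/8,000) × 19.3 = 3.281
  10–17 yr: (2,160/8,000) × 32.9 = 8.883
  18+ yr: (1,920/8,000) × 26.3 = 6.312
Post-stratified estimate = 36.46 → 36.5%.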